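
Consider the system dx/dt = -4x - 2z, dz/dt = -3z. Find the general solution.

Coefficient matrix A = [[-4, -2], [0, -3]].
Characteristic polynomial det(A - λI) = λ^2 + 7λ + 12 = 0.
Eigenvalues λ = -3, -4.
For λ=-3: (A-λI) row 1 is [-1, -2], so an eigenvector is (-2, 1).
For λ=-4: (A-λI) row 1 is [0, -2], so an eigenvector is (1, 0).
General solution: K_1e^(-3t)(-2,1) + K_2e^(-4t)(1,0).

x(t) = -2K_1e^(-3t) + K_2e^(-4t), z(t) = K_1e^(-3t)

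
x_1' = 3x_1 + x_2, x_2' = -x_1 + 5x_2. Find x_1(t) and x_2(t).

x_1(t) = -K_1e^(4t) - K_2te^(4t) + K_2e^(4t), x_2(t) = -K_1e^(4t) - K_2te^(4t)

Coefficient matrix A = [[3, 1], [-1, 5]].
Characteristic polynomial det(A - λI) = λ^2 - 8λ + 16 = 0.
Single eigenvalue λ = 4 with algebraic multiplicity 2.
Eigenvector v = (-1,-1); generalized eigenvector w with (A-λI)w=v is (1,0).
General solution: e^(4t)[K_1·v + K_2·(t·v + w)].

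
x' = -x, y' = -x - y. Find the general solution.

x(t) = C_2e^(-t), y(t) = -C_1e^(-t) - C_2te^(-t) + 3C_2e^(-t)

Coefficient matrix A = [[-1, 0], [-1, -1]].
Characteristic polynomial det(A - λI) = λ^2 + 2λ + 1 = 0.
Single eigenvalue λ = -1 with algebraic multiplicity 2.
Eigenvector v = (0,-1); generalized eigenvector w with (A-λI)w=v is (1,3).
General solution: e^(-t)[C_1·v + C_2·(t·v + w)].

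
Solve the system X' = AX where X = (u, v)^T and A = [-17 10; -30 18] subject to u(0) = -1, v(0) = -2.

u(t) = -e^(3t), v(t) = -2e^(3t)

Coefficient matrix A = [[-17, 10], [-30, 18]].
Characteristic polynomial det(A - λI) = λ^2 - λ - 6 = 0.
Eigenvalues λ = -2, 3.
For λ=-2: (A-λI) row 1 is [-15, 10], so an eigenvector is (2, 3).
For λ=3: (A-λI) row 1 is [-20, 10], so an eigenvector is (-1, -2).
General solution: K_1e^(-2t)(2,3) + K_2e^(3t)(-1,-2).
Applying u(0)=-1, v(0)=-2 gives K_1=0, K_2=1.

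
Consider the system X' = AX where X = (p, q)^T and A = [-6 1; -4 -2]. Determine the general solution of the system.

p(t) = c_1e^(-4t) + c_2te^(-4t), q(t) = 2c_1e^(-4t) + 2c_2te^(-4t) + c_2e^(-4t)

Coefficient matrix A = [[-6, 1], [-4, -2]].
Characteristic polynomial det(A - λI) = λ^2 + 8λ + 16 = 0.
Single eigenvalue λ = -4 with algebraic multiplicity 2.
Eigenvector v = (1,2); generalized eigenvector w with (A-λI)w=v is (0,1).
General solution: e^(-4t)[c_1·v + c_2·(t·v + w)].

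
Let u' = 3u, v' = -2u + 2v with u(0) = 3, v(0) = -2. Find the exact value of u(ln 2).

24

A = [[3,0],[-2,2]]; eigenvalues λ = 2, 3.
Eigenvectors: (0,-1) for λ=2, (1,-2) for λ=3.
From the initial condition, c_1 = -4, c_2 = 3.
u(ln 2) = (-4)(2^2)(0) + (3)(2^3)(1) = 24.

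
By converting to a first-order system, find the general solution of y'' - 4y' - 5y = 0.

y(t) = K_1e^(5t) + K_2e^(-t)

Let x_1 = y, x_2 = y'. Then x_1' = x_2 and x_2' = 5x_1 + 4x_2.
A = [[0,1],[5,4]]; det(A-λI) = λ^2 - 4λ - 5.
Eigenvalues λ = 5, -1 with eigenvectors (1,5), (1,-1).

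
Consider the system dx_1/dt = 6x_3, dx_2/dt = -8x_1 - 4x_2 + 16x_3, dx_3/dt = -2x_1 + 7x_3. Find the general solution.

x_1(t) = 2C_1e^(3t) - 3C_3e^(4t), x_2(t) = C_2e^(-4t) - C_3e^(4t), x_3(t) = C_1e^(3t) - 2C_3e^(4t)

Coefficient matrix A = [[0, 0, 6], [-8, -4, 16], [-2, 0, 7]].
det(A - λI) = 0 gives eigenvalues λ = 3, -4, 4.
For λ=3: eigenvector (2,0,1).
For λ=-4: eigenvector (0,1,0).
For λ=4: eigenvector (-3,-1,-2).
General solution: C_1e^(3t)(2,0,1) + C_2e^(-4t)(0,1,0) + C_3e^(4t)(-3,-1,-2).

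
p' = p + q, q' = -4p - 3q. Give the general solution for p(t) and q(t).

p(t) = -C_1e^(-t) - C_2te^(-t) + C_2e^(-t), q(t) = 2C_1e^(-t) + 2C_2te^(-t) - 3C_2e^(-t)

Coefficient matrix A = [[1, 1], [-4, -3]].
Characteristic polynomial det(A - λI) = λ^2 + 2λ + 1 = 0.
Single eigenvalue λ = -1 with algebraic multiplicity 2.
Eigenvector v = (-1,2); generalized eigenvector w with (A-λI)w=v is (1,-3).
General solution: e^(-t)[C_1·v + C_2·(t·v + w)].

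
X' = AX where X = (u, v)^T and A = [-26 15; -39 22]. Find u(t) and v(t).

Coefficient matrix A = [[-26, 15], [-39, 22]].
Characteristic polynomial det(A - λI) = λ^2 + 4λ + 13 = 0.
Eigenvalues λ = -2 ± 3i (complex conjugate pair).
For λ=-2+3i: an eigenvector is (2,3) - i(-1,-2) = (2 + i, 3 + 2i).
A real fundamental pair from Re and Im of e^((-2+3i)t)v: X_1 = e^(-2t)(cos(3t)·(2,3) + sin(3t)·(-1,-2)), X_2 = e^(-2t)(sin(3t)·(2,3) - cos(3t)·(-1,-2)).
General solution: C_1X_1 + C_2X_2.

u(t) = -C_1e^(-2t)sin(3t) + 2C_1e^(-2t)cos(3t) + 2C_2e^(-2t)sin(3t) + C_2e^(-2t)cos(3t), v(t) = -2C_1e^(-2t)sin(3t) + 3C_1e^(-2t)cos(3t) + 3C_2e^(-2t)sin(3t) + 2C_2e^(-2t)cos(3t)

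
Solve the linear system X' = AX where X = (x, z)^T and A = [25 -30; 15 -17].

x(t) = -C_1e^(4t)sin(3t) - 3C_1e^(4t)cos(3t) - 3C_2e^(4t)sin(3t) + C_2e^(4t)cos(3t), z(t) = -C_1e^(4t)sin(3t) - 2C_1e^(4t)cos(3t) - 2C_2e^(4t)sin(3t) + C_2e^(4t)cos(3t)

Coefficient matrix A = [[25, -30], [15, -17]].
Characteristic polynomial det(A - λI) = λ^2 - 8λ + 25 = 0.
Eigenvalues λ = 4 ± 3i (complex conjugate pair).
For λ=4+3i: an eigenvector is (-3,-2) - i(-1,-1) = (-3 + i, -2 + i).
A real fundamental pair from Re and Im of e^((4+3i)t)v: X_1 = e^(4t)(cos(3t)·(-3,-2) + sin(3t)·(-1,-1)), X_2 = e^(4t)(sin(3t)·(-3,-2) - cos(3t)·(-1,-1)).
General solution: C_1X_1 + C_2X_2.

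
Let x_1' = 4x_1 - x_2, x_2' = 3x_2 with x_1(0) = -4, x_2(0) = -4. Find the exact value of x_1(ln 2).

-32

A = [[4,-1],[0,3]]; eigenvalues λ = 4, 3.
Eigenvectors: (1,0) for λ=4, (-1,-1) for λ=3.
From the initial condition, c_1 = 0, c_2 = 4.
x_1(ln 2) = (0)(2^4)(1) + (4)(2^3)(-1) = -32.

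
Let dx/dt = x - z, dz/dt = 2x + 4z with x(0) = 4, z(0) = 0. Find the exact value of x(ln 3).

A = [[1,-1],[2,4]]; eigenvalues λ = 3, 2.
Eigenvectors: (1,-2) for λ=3, (1,-1) for λ=2.
From the initial condition, c_1 = -4, c_2 = 8.
x(ln 3) = (-4)(3^3)(1) + (8)(3^2)(1) = -36.

-36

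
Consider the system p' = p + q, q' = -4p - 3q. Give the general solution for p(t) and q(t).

Coefficient matrix A = [[1, 1], [-4, -3]].
Characteristic polynomial det(A - λI) = λ^2 + 2λ + 1 = 0.
Single eigenvalue λ = -1 with algebraic multiplicity 2.
Eigenvector v = (-1,2); generalized eigenvector w with (A-λI)w=v is (-2,3).
General solution: e^(-t)[c_1·v + c_2·(t·v + w)].

p(t) = -c_1e^(-t) - c_2te^(-t) - 2c_2e^(-t), q(t) = 2c_1e^(-t) + 2c_2te^(-t) + 3c_2e^(-t)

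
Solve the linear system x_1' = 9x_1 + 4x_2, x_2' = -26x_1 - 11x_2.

x_1(t) = C_1e^(-t)sin(2t) - C_1e^(-t)cos(2t) - C_2e^(-t)sin(2t) - C_2e^(-t)cos(2t), x_2(t) = -2C_1e^(-t)sin(2t) + 3C_1e^(-t)cos(2t) + 3C_2e^(-t)sin(2t) + 2C_2e^(-t)cos(2t)

Coefficient matrix A = [[9, 4], [-26, -11]].
Characteristic polynomial det(A - λI) = λ^2 + 2λ + 5 = 0.
Eigenvalues λ = -1 ± 2i (complex conjugate pair).
For λ=-1+2i: an eigenvector is (-1,3) - i(1,-2) = (-1 - i, 3 + 2i).
A real fundamental pair from Re and Im of e^((-1+2i)t)v: X_1 = e^(-t)(cos(2t)·(-1,3) + sin(2t)·(1,-2)), X_2 = e^(-t)(sin(2t)·(-1,3) - cos(2t)·(1,-2)).
General solution: C_1X_1 + C_2X_2.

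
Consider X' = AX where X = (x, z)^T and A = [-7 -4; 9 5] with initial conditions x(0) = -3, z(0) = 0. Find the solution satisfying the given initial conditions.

x(t) = 18te^(-t) - 3e^(-t), z(t) = -27te^(-t)

Coefficient matrix A = [[-7, -4], [9, 5]].
Characteristic polynomial det(A - λI) = λ^2 + 2λ + 1 = 0.
Single eigenvalue λ = -1 with algebraic multiplicity 2.
Eigenvector v = (2,-3); generalized eigenvector w with (A-λI)w=v is (1,-2).
General solution: e^(-t)[C_1·v + C_2·(t·v + w)].
Applying x(0)=-3, z(0)=0 gives C_1=-6, C_2=9.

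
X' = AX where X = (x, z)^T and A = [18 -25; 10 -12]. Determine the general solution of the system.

x(t) = -K_1e^(3t)sin(5t) - 2K_1e^(3t)cos(5t) - 2K_2e^(3t)sin(5t) + K_2e^(3t)cos(5t), z(t) = -K_1e^(3t)sin(5t) - K_1e^(3t)cos(5t) - K_2e^(3t)sin(5t) + K_2e^(3t)cos(5t)

Coefficient matrix A = [[18, -25], [10, -12]].
Characteristic polynomial det(A - λI) = λ^2 - 6λ + 34 = 0.
Eigenvalues λ = 3 ± 5i (complex conjugate pair).
For λ=3+5i: an eigenvector is (-2,-1) - i(-1,-1) = (-2 + i, -1 + i).
A real fundamental pair from Re and Im of e^((3+5i)t)v: X_1 = e^(3t)(cos(5t)·(-2,-1) + sin(5t)·(-1,-1)), X_2 = e^(3t)(sin(5t)·(-2,-1) - cos(5t)·(-1,-1)).
General solution: K_1X_1 + K_2X_2.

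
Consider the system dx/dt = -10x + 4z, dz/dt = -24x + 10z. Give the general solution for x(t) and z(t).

Coefficient matrix A = [[-10, 4], [-24, 10]].
Characteristic polynomial det(A - λI) = λ^2 - 4 = 0.
Eigenvalues λ = 2, -2.
For λ=2: (A-λI) row 1 is [-12, 4], so an eigenvector is (-1, -3).
For λ=-2: (A-λI) row 1 is [-8, 4], so an eigenvector is (1, 2).
General solution: c_1e^(2t)(-1,-3) + c_2e^(-2t)(1,2).

x(t) = -c_1e^(2t) + c_2e^(-2t), z(t) = -3c_1e^(2t) + 2c_2e^(-2t)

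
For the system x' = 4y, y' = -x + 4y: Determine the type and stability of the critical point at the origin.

A = [[0,4],[-1,4]]; det(A-λI) = λ^2 - 4λ + 4.
repeated λ = 2 with a single eigenvector.

unstable improper node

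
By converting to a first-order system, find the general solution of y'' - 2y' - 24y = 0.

Let x_1 = y, x_2 = y'. Then x_1' = x_2 and x_2' = 24x_1 + 2x_2.
A = [[0,1],[24,2]]; det(A-λI) = λ^2 - 2λ - 24.
Eigenvalues λ = 6, -4 with eigenvectors (1,6), (1,-4).

y(t) = C_1e^(6t) + C_2e^(-4t)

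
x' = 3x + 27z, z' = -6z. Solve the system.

x(t) = 3c_1e^(-6t) + c_2e^(3t), z(t) = -c_1e^(-6t)

Coefficient matrix A = [[3, 27], [0, -6]].
Characteristic polynomial det(A - λI) = λ^2 + 3λ - 18 = 0.
Eigenvalues λ = -6, 3.
For λ=-6: (A-λI) row 1 is [9, 27], so an eigenvector is (3, -1).
For λ=3: (A-λI) row 1 is [0, 27], so an eigenvector is (1, 0).
General solution: c_1e^(-6t)(3,-1) + c_2e^(3t)(1,0).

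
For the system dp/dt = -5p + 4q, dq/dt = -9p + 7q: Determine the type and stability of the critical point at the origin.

A = [[-5,4],[-9,7]]; det(A-λI) = λ^2 - 2λ + 1.
repeated λ = 1 with a single eigenvector.

unstable improper node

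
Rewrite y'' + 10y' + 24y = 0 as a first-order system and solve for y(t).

Let x_1 = y, x_2 = y'. Then x_1' = x_2 and x_2' = -24x_1 - 10x_2.
A = [[0,1],[-24,-10]]; det(A-λI) = λ^2 + 10λ + 24.
Eigenvalues λ = -6, -4 with eigenvectors (1,-6), (1,-4).

y(t) = K_1e^(-6t) + K_2e^(-4t)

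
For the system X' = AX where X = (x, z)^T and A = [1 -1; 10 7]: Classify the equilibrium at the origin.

A = [[1,-1],[10,7]]; det(A-λI) = λ^2 - 8λ + 17.
λ = 4 ± i: positive real part.

unstable spiral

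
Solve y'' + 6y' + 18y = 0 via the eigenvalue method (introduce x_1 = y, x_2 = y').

Let x_1 = y, x_2 = y'. Then x_1' = x_2 and x_2' = -18x_1 - 6x_2.
A = [[0,1],[-18,-6]]; det(A-λI) = λ^2 + 6λ + 18.
Eigenvalues λ = -3 ± 3i.

y(t) = C_1e^(-3t)cos(3t) + C_2e^(-3t)sin(3t)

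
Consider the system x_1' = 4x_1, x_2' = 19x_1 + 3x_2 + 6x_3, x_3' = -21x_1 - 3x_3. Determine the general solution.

Coefficient matrix A = [[4, 0, 0], [19, 3, 6], [-21, 0, -3]].
det(A - λI) = 0 gives eigenvalues λ = -3, 3, 4.
For λ=-3: eigenvector (0,-1,1).
For λ=3: eigenvector (0,1,0).
For λ=4: eigenvector (1,1,-3).
General solution: K_1e^(-3t)(0,-1,1) + K_2e^(3t)(0,1,0) + K_3e^(4t)(1,1,-3).

x_1(t) = K_3e^(4t), x_2(t) = -K_1e^(-3t) + K_2e^(3t) + K_3e^(4t), x_3(t) = K_1e^(-3t) - 3K_3e^(4t)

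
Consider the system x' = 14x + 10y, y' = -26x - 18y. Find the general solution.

Coefficient matrix A = [[14, 10], [-26, -18]].
Characteristic polynomial det(A - λI) = λ^2 + 4λ + 8 = 0.
Eigenvalues λ = -2 ± 2i (complex conjugate pair).
For λ=-2+2i: an eigenvector is (1,-2) - i(-2,3) = (1 + 2i, -2 - 3i).
A real fundamental pair from Re and Im of e^((-2+2i)t)v: X_1 = e^(-2t)(cos(2t)·(1,-2) + sin(2t)·(-2,3)), X_2 = e^(-2t)(sin(2t)·(1,-2) - cos(2t)·(-2,3)).
General solution: c_1X_1 + c_2X_2.

x(t) = -2c_1e^(-2t)sin(2t) + c_1e^(-2t)cos(2t) + c_2e^(-2t)sin(2t) + 2c_2e^(-2t)cos(2t), y(t) = 3c_1e^(-2t)sin(2t) - 2c_1e^(-2t)cos(2t) - 2c_2e^(-2t)sin(2t) - 3c_2e^(-2t)cos(2t)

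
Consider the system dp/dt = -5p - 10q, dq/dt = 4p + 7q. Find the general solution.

Coefficient matrix A = [[-5, -10], [4, 7]].
Characteristic polynomial det(A - λI) = λ^2 - 2λ + 5 = 0.
Eigenvalues λ = 1 ± 2i (complex conjugate pair).
For λ=1+2i: an eigenvector is (-1,1) - i(-2,1) = (-1 + 2i, 1 - i).
A real fundamental pair from Re and Im of e^((1+2i)t)v: X_1 = e^(t)(cos(2t)·(-1,1) + sin(2t)·(-2,1)), X_2 = e^(t)(sin(2t)·(-1,1) - cos(2t)·(-2,1)).
General solution: K_1X_1 + K_2X_2.

p(t) = -2K_1e^(t)sin(2t) - K_1e^(t)cos(2t) - K_2e^(t)sin(2t) + 2K_2e^(t)cos(2t), q(t) = K_1e^(t)sin(2t) + K_1e^(t)cos(2t) + K_2e^(t)sin(2t) - K_2e^(t)cos(2t)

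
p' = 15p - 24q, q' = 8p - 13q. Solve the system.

p(t) = 3K_1e^(-t) + 2K_2e^(3t), q(t) = 2K_1e^(-t) + K_2e^(3t)

Coefficient matrix A = [[15, -24], [8, -13]].
Characteristic polynomial det(A - λI) = λ^2 - 2λ - 3 = 0.
Eigenvalues λ = -1, 3.
For λ=-1: (A-λI) row 1 is [16, -24], so an eigenvector is (3, 2).
For λ=3: (A-λI) row 1 is [12, -24], so an eigenvector is (2, 1).
General solution: K_1e^(-t)(3,2) + K_2e^(3t)(2,1).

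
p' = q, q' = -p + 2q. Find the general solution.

p(t) = C_1e^(t) + C_2te^(t) - 3C_2e^(t), q(t) = C_1e^(t) + C_2te^(t) - 2C_2e^(t)

Coefficient matrix A = [[0, 1], [-1, 2]].
Characteristic polynomial det(A - λI) = λ^2 - 2λ + 1 = 0.
Single eigenvalue λ = 1 with algebraic multiplicity 2.
Eigenvector v = (1,1); generalized eigenvector w with (A-λI)w=v is (-3,-2).
General solution: e^(t)[C_1·v + C_2·(t·v + w)].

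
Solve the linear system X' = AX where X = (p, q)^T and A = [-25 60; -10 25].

Coefficient matrix A = [[-25, 60], [-10, 25]].
Characteristic polynomial det(A - λI) = λ^2 - 25 = 0.
Eigenvalues λ = 5, -5.
For λ=5: (A-λI) row 1 is [-30, 60], so an eigenvector is (2, 1).
For λ=-5: (A-λI) row 1 is [-20, 60], so an eigenvector is (3, 1).
General solution: C_1e^(5t)(2,1) + C_2e^(-5t)(3,1).

p(t) = 2C_1e^(5t) + 3C_2e^(-5t), q(t) = C_1e^(5t) + C_2e^(-5t)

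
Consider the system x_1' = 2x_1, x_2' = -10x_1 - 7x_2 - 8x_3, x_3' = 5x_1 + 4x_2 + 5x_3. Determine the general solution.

x_1(t) = C_1e^(2t), x_2(t) = -2C_1e^(2t) + C_2e^(t) + 2C_3e^(-3t), x_3(t) = C_1e^(2t) - C_2e^(t) - C_3e^(-3t)

Coefficient matrix A = [[2, 0, 0], [-10, -7, -8], [5, 4, 5]].
det(A - λI) = 0 gives eigenvalues λ = 2, 1, -3.
For λ=2: eigenvector (1,-2,1).
For λ=1: eigenvector (0,1,-1).
For λ=-3: eigenvector (0,2,-1).
General solution: C_1e^(2t)(1,-2,1) + C_2e^(t)(0,1,-1) + C_3e^(-3t)(0,2,-1).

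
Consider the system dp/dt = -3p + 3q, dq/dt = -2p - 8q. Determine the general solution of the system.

Coefficient matrix A = [[-3, 3], [-2, -8]].
Characteristic polynomial det(A - λI) = λ^2 + 11λ + 30 = 0.
Eigenvalues λ = -5, -6.
For λ=-5: (A-λI) row 1 is [2, 3], so an eigenvector is (3, -2).
For λ=-6: (A-λI) row 1 is [3, 3], so an eigenvector is (-1, 1).
General solution: K_1e^(-5t)(3,-2) + K_2e^(-6t)(-1,1).

p(t) = 3K_1e^(-5t) - K_2e^(-6t), q(t) = -2K_1e^(-5t) + K_2e^(-6t)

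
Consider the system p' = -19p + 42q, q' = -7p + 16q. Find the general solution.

Coefficient matrix A = [[-19, 42], [-7, 16]].
Characteristic polynomial det(A - λI) = λ^2 + 3λ - 10 = 0.
Eigenvalues λ = -5, 2.
For λ=-5: (A-λI) row 1 is [-14, 42], so an eigenvector is (-3, -1).
For λ=2: (A-λI) row 1 is [-21, 42], so an eigenvector is (-2, -1).
General solution: C_1e^(-5t)(-3,-1) + C_2e^(2t)(-2,-1).

p(t) = -3C_1e^(-5t) - 2C_2e^(2t), q(t) = -C_1e^(-5t) - C_2e^(2t)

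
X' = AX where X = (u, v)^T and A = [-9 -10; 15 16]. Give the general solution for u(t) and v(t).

Coefficient matrix A = [[-9, -10], [15, 16]].
Characteristic polynomial det(A - λI) = λ^2 - 7λ + 6 = 0.
Eigenvalues λ = 1, 6.
For λ=1: (A-λI) row 1 is [-10, -10], so an eigenvector is (1, -1).
For λ=6: (A-λI) row 1 is [-15, -10], so an eigenvector is (-2, 3).
General solution: K_1e^(t)(1,-1) + K_2e^(6t)(-2,3).

u(t) = K_1e^(t) - 2K_2e^(6t), v(t) = -K_1e^(t) + 3K_2e^(6t)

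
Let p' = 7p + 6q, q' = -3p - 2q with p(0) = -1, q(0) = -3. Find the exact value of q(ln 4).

996

A = [[7,6],[-3,-2]]; eigenvalues λ = 1, 4.
Eigenvectors: (-1,1) for λ=1, (2,-1) for λ=4.
From the initial condition, c_1 = -7, c_2 = -4.
q(ln 4) = (-7)(4^1)(1) + (-4)(4^4)(-1) = 996.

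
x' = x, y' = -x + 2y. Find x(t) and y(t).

x(t) = -c_2e^(t), y(t) = c_1e^(2t) - c_2e^(t)

Coefficient matrix A = [[1, 0], [-1, 2]].
Characteristic polynomial det(A - λI) = λ^2 - 3λ + 2 = 0.
Eigenvalues λ = 2, 1.
For λ=2: (A-λI) row 1 is [-1, 0], so an eigenvector is (0, 1).
For λ=1: (A-λI) row 2 is [-1, 1], so an eigenvector is (-1, -1).
General solution: c_1e^(2t)(0,1) + c_2e^(t)(-1,-1).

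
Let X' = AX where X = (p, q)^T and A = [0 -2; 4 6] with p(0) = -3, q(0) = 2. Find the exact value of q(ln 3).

A = [[0,-2],[4,6]]; eigenvalues λ = 4, 2.
Eigenvectors: (-1,2) for λ=4, (1,-1) for λ=2.
From the initial condition, c_1 = -1, c_2 = -4.
q(ln 3) = (-1)(3^4)(2) + (-4)(3^2)(-1) = -126.

-126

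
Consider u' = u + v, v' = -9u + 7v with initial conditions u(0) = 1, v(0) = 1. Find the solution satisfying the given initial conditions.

Coefficient matrix A = [[1, 1], [-9, 7]].
Characteristic polynomial det(A - λI) = λ^2 - 8λ + 16 = 0.
Single eigenvalue λ = 4 with algebraic multiplicity 2.
Eigenvector v = (1,3); generalized eigenvector w with (A-λI)w=v is (-1,-2).
General solution: e^(4t)[c_1·v + c_2·(t·v + w)].
Applying u(0)=1, v(0)=1 gives c_1=-1, c_2=-2.

u(t) = -2te^(4t) + e^(4t), v(t) = -6te^(4t) + e^(4t)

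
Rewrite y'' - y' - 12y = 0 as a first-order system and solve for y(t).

y(t) = K_1e^(-3t) + K_2e^(4t)

Let x_1 = y, x_2 = y'. Then x_1' = x_2 and x_2' = 12x_1 + x_2.
A = [[0,1],[12,1]]; det(A-λI) = λ^2 - λ - 12.
Eigenvalues λ = -3, 4 with eigenvectors (1,-3), (1,4).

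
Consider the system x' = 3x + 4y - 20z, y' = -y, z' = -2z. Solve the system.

Coefficient matrix A = [[3, 4, -20], [0, -1, 0], [0, 0, -2]].
det(A - λI) = 0 gives eigenvalues λ = -1, 3, -2.
For λ=-1: eigenvector (-1,1,0).
For λ=3: eigenvector (1,0,0).
For λ=-2: eigenvector (4,0,1).
General solution: c_1e^(-t)(-1,1,0) + c_2e^(3t)(1,0,0) + c_3e^(-2t)(4,0,1).

x(t) = -c_1e^(-t) + c_2e^(3t) + 4c_3e^(-2t), y(t) = c_1e^(-t), z(t) = c_3e^(-2t)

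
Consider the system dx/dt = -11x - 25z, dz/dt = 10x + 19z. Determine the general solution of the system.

Coefficient matrix A = [[-11, -25], [10, 19]].
Characteristic polynomial det(A - λI) = λ^2 - 8λ + 41 = 0.
Eigenvalues λ = 4 ± 5i (complex conjugate pair).
For λ=4+5i: an eigenvector is (-2,1) - i(1,-1) = (-2 - i, 1 + i).
A real fundamental pair from Re and Im of e^((4+5i)t)v: X_1 = e^(4t)(cos(5t)·(-2,1) + sin(5t)·(1,-1)), X_2 = e^(4t)(sin(5t)·(-2,1) - cos(5t)·(1,-1)).
General solution: c_1X_1 + c_2X_2.

x(t) = c_1e^(4t)sin(5t) - 2c_1e^(4t)cos(5t) - 2c_2e^(4t)sin(5t) - c_2e^(4t)cos(5t), z(t) = -c_1e^(4t)sin(5t) + c_1e^(4t)cos(5t) + c_2e^(4t)sin(5t) + c_2e^(4t)cos(5t)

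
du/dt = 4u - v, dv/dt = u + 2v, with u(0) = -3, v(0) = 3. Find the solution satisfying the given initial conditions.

Coefficient matrix A = [[4, -1], [1, 2]].
Characteristic polynomial det(A - λI) = λ^2 - 6λ + 9 = 0.
Single eigenvalue λ = 3 with algebraic multiplicity 2.
Eigenvector v = (1,1); generalized eigenvector w with (A-λI)w=v is (-1,-2).
General solution: e^(3t)[K_1·v + K_2·(t·v + w)].
Applying u(0)=-3, v(0)=3 gives K_1=-9, K_2=-6.

u(t) = -6te^(3t) - 3e^(3t), v(t) = -6te^(3t) + 3e^(3t)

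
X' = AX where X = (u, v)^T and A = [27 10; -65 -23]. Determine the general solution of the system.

u(t) = -C_1e^(2t)sin(5t) + C_1e^(2t)cos(5t) + C_2e^(2t)sin(5t) + C_2e^(2t)cos(5t), v(t) = 2C_1e^(2t)sin(5t) - 3C_1e^(2t)cos(5t) - 3C_2e^(2t)sin(5t) - 2C_2e^(2t)cos(5t)

Coefficient matrix A = [[27, 10], [-65, -23]].
Characteristic polynomial det(A - λI) = λ^2 - 4λ + 29 = 0.
Eigenvalues λ = 2 ± 5i (complex conjugate pair).
For λ=2+5i: an eigenvector is (1,-3) - i(-1,2) = (1 + i, -3 - 2i).
A real fundamental pair from Re and Im of e^((2+5i)t)v: X_1 = e^(2t)(cos(5t)·(1,-3) + sin(5t)·(-1,2)), X_2 = e^(2t)(sin(5t)·(1,-3) - cos(5t)·(-1,2)).
General solution: C_1X_1 + C_2X_2.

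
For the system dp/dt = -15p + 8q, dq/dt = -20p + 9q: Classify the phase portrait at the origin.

A = [[-15,8],[-20,9]]; det(A-λI) = λ^2 + 6λ + 25.
λ = -3 ± 4i: negative real part.

stable spiral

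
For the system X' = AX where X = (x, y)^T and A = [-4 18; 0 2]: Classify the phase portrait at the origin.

saddle

A = [[-4,18],[0,2]]; det(A-λI) = λ^2 + 2λ - 8.
λ = -4, 2: opposite signs.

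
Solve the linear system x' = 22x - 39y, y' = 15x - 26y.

Coefficient matrix A = [[22, -39], [15, -26]].
Characteristic polynomial det(A - λI) = λ^2 + 4λ + 13 = 0.
Eigenvalues λ = -2 ± 3i (complex conjugate pair).
For λ=-2+3i: an eigenvector is (2,1) - i(3,2) = (2 - 3i, 1 - 2i).
A real fundamental pair from Re and Im of e^((-2+3i)t)v: X_1 = e^(-2t)(cos(3t)·(2,1) + sin(3t)·(3,2)), X_2 = e^(-2t)(sin(3t)·(2,1) - cos(3t)·(3,2)).
General solution: c_1X_1 + c_2X_2.

x(t) = 3c_1e^(-2t)sin(3t) + 2c_1e^(-2t)cos(3t) + 2c_2e^(-2t)sin(3t) - 3c_2e^(-2t)cos(3t), y(t) = 2c_1e^(-2t)sin(3t) + c_1e^(-2t)cos(3t) + c_2e^(-2t)sin(3t) - 2c_2e^(-2t)cos(3t)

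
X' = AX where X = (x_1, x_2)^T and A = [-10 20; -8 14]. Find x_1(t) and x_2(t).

x_1(t) = -C_1e^(2t)sin(4t) + 2C_1e^(2t)cos(4t) + 2C_2e^(2t)sin(4t) + C_2e^(2t)cos(4t), x_2(t) = -C_1e^(2t)sin(4t) + C_1e^(2t)cos(4t) + C_2e^(2t)sin(4t) + C_2e^(2t)cos(4t)

Coefficient matrix A = [[-10, 20], [-8, 14]].
Characteristic polynomial det(A - λI) = λ^2 - 4λ + 20 = 0.
Eigenvalues λ = 2 ± 4i (complex conjugate pair).
For λ=2+4i: an eigenvector is (2,1) - i(-1,-1) = (2 + i, 1 + i).
A real fundamental pair from Re and Im of e^((2+4i)t)v: X_1 = e^(2t)(cos(4t)·(2,1) + sin(4t)·(-1,-1)), X_2 = e^(2t)(sin(4t)·(2,1) - cos(4t)·(-1,-1)).
General solution: C_1X_1 + C_2X_2.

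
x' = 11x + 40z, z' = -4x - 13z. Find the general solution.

x(t) = -3K_1e^(-t)sin(4t) - K_1e^(-t)cos(4t) - K_2e^(-t)sin(4t) + 3K_2e^(-t)cos(4t), z(t) = K_1e^(-t)sin(4t) - K_2e^(-t)cos(4t)

Coefficient matrix A = [[11, 40], [-4, -13]].
Characteristic polynomial det(A - λI) = λ^2 + 2λ + 17 = 0.
Eigenvalues λ = -1 ± 4i (complex conjugate pair).
For λ=-1+4i: an eigenvector is (-1,0) - i(-3,1) = (-1 + 3i, 0 - i).
A real fundamental pair from Re and Im of e^((-1+4i)t)v: X_1 = e^(-t)(cos(4t)·(-1,0) + sin(4t)·(-3,1)), X_2 = e^(-t)(sin(4t)·(-1,0) - cos(4t)·(-3,1)).
General solution: K_1X_1 + K_2X_2.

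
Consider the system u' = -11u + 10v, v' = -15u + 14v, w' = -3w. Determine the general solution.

u(t) = K_1e^(-t) + 2K_2e^(4t), v(t) = K_1e^(-t) + 3K_2e^(4t), w(t) = K_3e^(-3t)

Coefficient matrix A = [[-11, 10, 0], [-15, 14, 0], [0, 0, -3]].
det(A - λI) = 0 gives eigenvalues λ = -1, 4, -3.
For λ=-1: eigenvector (1,1,0).
For λ=4: eigenvector (2,3,0).
For λ=-3: eigenvector (0,0,1).
General solution: K_1e^(-t)(1,1,0) + K_2e^(4t)(2,3,0) + K_3e^(-3t)(0,0,1).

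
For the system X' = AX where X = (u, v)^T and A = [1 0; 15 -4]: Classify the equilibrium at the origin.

A = [[1,0],[15,-4]]; det(A-λI) = λ^2 + 3λ - 4.
λ = 1, -4: opposite signs.

saddle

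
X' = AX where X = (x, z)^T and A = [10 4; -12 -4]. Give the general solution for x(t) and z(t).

x(t) = 2C_1e^(4t) + C_2e^(2t), z(t) = -3C_1e^(4t) - 2C_2e^(2t)

Coefficient matrix A = [[10, 4], [-12, -4]].
Characteristic polynomial det(A - λI) = λ^2 - 6λ + 8 = 0.
Eigenvalues λ = 4, 2.
For λ=4: (A-λI) row 1 is [6, 4], so an eigenvector is (2, -3).
For λ=2: (A-λI) row 1 is [8, 4], so an eigenvector is (1, -2).
General solution: C_1e^(4t)(2,-3) + C_2e^(2t)(1,-2).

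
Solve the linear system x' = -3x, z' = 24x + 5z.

Coefficient matrix A = [[-3, 0], [24, 5]].
Characteristic polynomial det(A - λI) = λ^2 - 2λ - 15 = 0.
Eigenvalues λ = 5, -3.
For λ=5: (A-λI) row 1 is [-8, 0], so an eigenvector is (0, -1).
For λ=-3: (A-λI) row 2 is [24, 8], so an eigenvector is (1, -3).
General solution: C_1e^(5t)(0,-1) + C_2e^(-3t)(1,-3).

x(t) = C_2e^(-3t), z(t) = -C_1e^(5t) - 3C_2e^(-3t)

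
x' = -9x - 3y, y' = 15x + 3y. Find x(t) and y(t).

Coefficient matrix A = [[-9, -3], [15, 3]].
Characteristic polynomial det(A - λI) = λ^2 + 6λ + 18 = 0.
Eigenvalues λ = -3 ± 3i (complex conjugate pair).
For λ=-3+3i: an eigenvector is (-1,2) - i(0,-1) = (-1, 2 + i).
A real fundamental pair from Re and Im of e^((-3+3i)t)v: X_1 = e^(-3t)(cos(3t)·(-1,2) + sin(3t)·(0,-1)), X_2 = e^(-3t)(sin(3t)·(-1,2) - cos(3t)·(0,-1)).
General solution: c_1X_1 + c_2X_2.

x(t) = -c_1e^(-3t)cos(3t) - c_2e^(-3t)sin(3t), y(t) = -c_1e^(-3t)sin(3t) + 2c_1e^(-3t)cos(3t) + 2c_2e^(-3t)sin(3t) + c_2e^(-3t)cos(3t)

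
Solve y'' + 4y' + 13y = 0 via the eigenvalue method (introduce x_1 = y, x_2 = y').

Let x_1 = y, x_2 = y'. Then x_1' = x_2 and x_2' = -13x_1 - 4x_2.
A = [[0,1],[-13,-4]]; det(A-λI) = λ^2 + 4λ + 13.
Eigenvalues λ = -2 ± 3i.

y(t) = c_1e^(-2t)cos(3t) + c_2e^(-2t)sin(3t)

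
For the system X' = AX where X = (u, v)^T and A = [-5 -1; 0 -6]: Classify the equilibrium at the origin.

stable node

A = [[-5,-1],[0,-6]]; det(A-λI) = λ^2 + 11λ + 30.
λ = -6, -5: both negative.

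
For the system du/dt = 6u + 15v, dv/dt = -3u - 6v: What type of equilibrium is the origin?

center

A = [[6,15],[-3,-6]]; det(A-λI) = λ^2 + 9.
λ = 0 ± 3i: zero real part.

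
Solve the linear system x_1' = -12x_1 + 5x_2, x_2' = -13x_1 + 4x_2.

x_1(t) = C_1e^(-4t)sin(t) - 2C_1e^(-4t)cos(t) - 2C_2e^(-4t)sin(t) - C_2e^(-4t)cos(t), x_2(t) = 2C_1e^(-4t)sin(t) - 3C_1e^(-4t)cos(t) - 3C_2e^(-4t)sin(t) - 2C_2e^(-4t)cos(t)

Coefficient matrix A = [[-12, 5], [-13, 4]].
Characteristic polynomial det(A - λI) = λ^2 + 8λ + 17 = 0.
Eigenvalues λ = -4 ± i (complex conjugate pair).
For λ=-4+i: an eigenvector is (-2,-3) - i(1,2) = (-2 - i, -3 - 2i).
A real fundamental pair from Re and Im of e^((-4+i)t)v: X_1 = e^(-4t)(cos(t)·(-2,-3) + sin(t)·(1,2)), X_2 = e^(-4t)(sin(t)·(-2,-3) - cos(t)·(1,2)).
General solution: C_1X_1 + C_2X_2.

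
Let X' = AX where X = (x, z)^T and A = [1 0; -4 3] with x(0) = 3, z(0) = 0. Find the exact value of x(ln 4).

12

A = [[1,0],[-4,3]]; eigenvalues λ = 1, 3.
Eigenvectors: (1,2) for λ=1, (0,1) for λ=3.
From the initial condition, c_1 = 3, c_2 = -6.
x(ln 4) = (3)(4^1)(1) + (-6)(4^3)(0) = 12.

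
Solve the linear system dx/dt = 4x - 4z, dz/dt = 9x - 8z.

Coefficient matrix A = [[4, -4], [9, -8]].
Characteristic polynomial det(A - λI) = λ^2 + 4λ + 4 = 0.
Single eigenvalue λ = -2 with algebraic multiplicity 2.
Eigenvector v = (2,3); generalized eigenvector w with (A-λI)w=v is (-1,-2).
General solution: e^(-2t)[K_1·v + K_2·(t·v + w)].

x(t) = 2K_1e^(-2t) + 2K_2te^(-2t) - K_2e^(-2t), z(t) = 3K_1e^(-2t) + 3K_2te^(-2t) - 2K_2e^(-2t)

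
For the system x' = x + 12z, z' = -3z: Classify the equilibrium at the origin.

A = [[1,12],[0,-3]]; det(A-λI) = λ^2 + 2λ - 3.
λ = -3, 1: opposite signs.

saddle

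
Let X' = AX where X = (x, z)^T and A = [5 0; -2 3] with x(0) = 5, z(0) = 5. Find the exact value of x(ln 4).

A = [[5,0],[-2,3]]; eigenvalues λ = 3, 5.
Eigenvectors: (0,-1) for λ=3, (1,-1) for λ=5.
From the initial condition, c_1 = -10, c_2 = 5.
x(ln 4) = (-10)(4^3)(0) + (5)(4^5)(1) = 5120.

5120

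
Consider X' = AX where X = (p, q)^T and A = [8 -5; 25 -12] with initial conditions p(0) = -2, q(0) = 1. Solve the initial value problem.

p(t) = -5e^(-2t)sin(5t) - 2e^(-2t)cos(5t), q(t) = -12e^(-2t)sin(5t) + e^(-2t)cos(5t)

Coefficient matrix A = [[8, -5], [25, -12]].
Characteristic polynomial det(A - λI) = λ^2 + 4λ + 29 = 0.
Eigenvalues λ = -2 ± 5i (complex conjugate pair).
For λ=-2+5i: an eigenvector is (0,1) - i(-1,-2) = (0 + i, 1 + 2i).
A real fundamental pair from Re and Im of e^((-2+5i)t)v: X_1 = e^(-2t)(cos(5t)·(0,1) + sin(5t)·(-1,-2)), X_2 = e^(-2t)(sin(5t)·(0,1) - cos(5t)·(-1,-2)).
General solution: K_1X_1 + K_2X_2.
Applying p(0)=-2, q(0)=1 gives K_1=5, K_2=-2.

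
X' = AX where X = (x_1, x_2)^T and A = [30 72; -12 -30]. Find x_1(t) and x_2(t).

x_1(t) = 2c_1e^(-6t) + 3c_2e^(6t), x_2(t) = -c_1e^(-6t) - c_2e^(6t)

Coefficient matrix A = [[30, 72], [-12, -30]].
Characteristic polynomial det(A - λI) = λ^2 - 36 = 0.
Eigenvalues λ = -6, 6.
For λ=-6: (A-λI) row 1 is [36, 72], so an eigenvector is (2, -1).
For λ=6: (A-λI) row 1 is [24, 72], so an eigenvector is (3, -1).
General solution: c_1e^(-6t)(2,-1) + c_2e^(6t)(3,-1).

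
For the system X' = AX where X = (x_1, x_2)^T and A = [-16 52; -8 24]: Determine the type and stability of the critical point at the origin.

A = [[-16,52],[-8,24]]; det(A-λI) = λ^2 - 8λ + 32.
λ = 4 ± 4i: positive real part.

unstable spiral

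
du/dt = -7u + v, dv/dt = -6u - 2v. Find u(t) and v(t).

u(t) = K_1e^(-5t) + K_2e^(-4t), v(t) = 2K_1e^(-5t) + 3K_2e^(-4t)

Coefficient matrix A = [[-7, 1], [-6, -2]].
Characteristic polynomial det(A - λI) = λ^2 + 9λ + 20 = 0.
Eigenvalues λ = -5, -4.
For λ=-5: (A-λI) row 1 is [-2, 1], so an eigenvector is (1, 2).
For λ=-4: (A-λI) row 1 is [-3, 1], so an eigenvector is (1, 3).
General solution: K_1e^(-5t)(1,2) + K_2e^(-4t)(1,3).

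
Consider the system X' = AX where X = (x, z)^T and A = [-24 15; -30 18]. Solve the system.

x(t) = c_1e^(-3t)sin(3t) + 2c_1e^(-3t)cos(3t) + 2c_2e^(-3t)sin(3t) - c_2e^(-3t)cos(3t), z(t) = c_1e^(-3t)sin(3t) + 3c_1e^(-3t)cos(3t) + 3c_2e^(-3t)sin(3t) - c_2e^(-3t)cos(3t)

Coefficient matrix A = [[-24, 15], [-30, 18]].
Characteristic polynomial det(A - λI) = λ^2 + 6λ + 18 = 0.
Eigenvalues λ = -3 ± 3i (complex conjugate pair).
For λ=-3+3i: an eigenvector is (2,3) - i(1,1) = (2 - i, 3 - i).
A real fundamental pair from Re and Im of e^((-3+3i)t)v: X_1 = e^(-3t)(cos(3t)·(2,3) + sin(3t)·(1,1)), X_2 = e^(-3t)(sin(3t)·(2,3) - cos(3t)·(1,1)).
General solution: c_1X_1 + c_2X_2.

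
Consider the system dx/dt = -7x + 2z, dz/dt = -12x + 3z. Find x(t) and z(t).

Coefficient matrix A = [[-7, 2], [-12, 3]].
Characteristic polynomial det(A - λI) = λ^2 + 4λ + 3 = 0.
Eigenvalues λ = -3, -1.
For λ=-3: (A-λI) row 1 is [-4, 2], so an eigenvector is (1, 2).
For λ=-1: (A-λI) row 1 is [-6, 2], so an eigenvector is (-1, -3).
General solution: C_1e^(-3t)(1,2) + C_2e^(-t)(-1,-3).

x(t) = C_1e^(-3t) - C_2e^(-t), z(t) = 2C_1e^(-3t) - 3C_2e^(-t)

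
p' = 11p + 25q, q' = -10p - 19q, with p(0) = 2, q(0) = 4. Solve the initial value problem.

Coefficient matrix A = [[11, 25], [-10, -19]].
Characteristic polynomial det(A - λI) = λ^2 + 8λ + 41 = 0.
Eigenvalues λ = -4 ± 5i (complex conjugate pair).
For λ=-4+5i: an eigenvector is (-1,1) - i(2,-1) = (-1 - 2i, 1 + i).
A real fundamental pair from Re and Im of e^((-4+5i)t)v: X_1 = e^(-4t)(cos(5t)·(-1,1) + sin(5t)·(2,-1)), X_2 = e^(-4t)(sin(5t)·(-1,1) - cos(5t)·(2,-1)).
General solution: K_1X_1 + K_2X_2.
Applying p(0)=2, q(0)=4 gives K_1=10, K_2=-6.

p(t) = 26e^(-4t)sin(5t) + 2e^(-4t)cos(5t), q(t) = -16e^(-4t)sin(5t) + 4e^(-4t)cos(5t)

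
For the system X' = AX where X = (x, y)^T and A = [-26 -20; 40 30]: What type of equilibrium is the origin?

unstable spiral

A = [[-26,-20],[40,30]]; det(A-λI) = λ^2 - 4λ + 20.
λ = 2 ± 4i: positive real part.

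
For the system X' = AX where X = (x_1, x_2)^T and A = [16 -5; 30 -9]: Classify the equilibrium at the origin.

A = [[16,-5],[30,-9]]; det(A-λI) = λ^2 - 7λ + 6.
λ = 6, 1: both positive.

unstable node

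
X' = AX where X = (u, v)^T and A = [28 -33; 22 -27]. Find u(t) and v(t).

u(t) = K_1e^(-5t) + 3K_2e^(6t), v(t) = K_1e^(-5t) + 2K_2e^(6t)

Coefficient matrix A = [[28, -33], [22, -27]].
Characteristic polynomial det(A - λI) = λ^2 - λ - 30 = 0.
Eigenvalues λ = -5, 6.
For λ=-5: (A-λI) row 1 is [33, -33], so an eigenvector is (1, 1).
For λ=6: (A-λI) row 1 is [22, -33], so an eigenvector is (3, 2).
General solution: K_1e^(-5t)(1,1) + K_2e^(6t)(3,2).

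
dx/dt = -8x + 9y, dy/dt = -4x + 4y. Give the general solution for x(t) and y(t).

Coefficient matrix A = [[-8, 9], [-4, 4]].
Characteristic polynomial det(A - λI) = λ^2 + 4λ + 4 = 0.
Single eigenvalue λ = -2 with algebraic multiplicity 2.
Eigenvector v = (3,2); generalized eigenvector w with (A-λI)w=v is (-2,-1).
General solution: e^(-2t)[K_1·v + K_2·(t·v + w)].

x(t) = 3K_1e^(-2t) + 3K_2te^(-2t) - 2K_2e^(-2t), y(t) = 2K_1e^(-2t) + 2K_2te^(-2t) - K_2e^(-2t)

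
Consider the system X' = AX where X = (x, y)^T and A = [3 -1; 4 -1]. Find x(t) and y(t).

x(t) = c_1e^(t) + c_2te^(t), y(t) = 2c_1e^(t) + 2c_2te^(t) - c_2e^(t)

Coefficient matrix A = [[3, -1], [4, -1]].
Characteristic polynomial det(A - λI) = λ^2 - 2λ + 1 = 0.
Single eigenvalue λ = 1 with algebraic multiplicity 2.
Eigenvector v = (1,2); generalized eigenvector w with (A-λI)w=v is (0,-1).
General solution: e^(t)[c_1·v + c_2·(t·v + w)].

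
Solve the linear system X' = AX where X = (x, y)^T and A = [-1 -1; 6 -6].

x(t) = K_1e^(-4t) + K_2e^(-3t), y(t) = 3K_1e^(-4t) + 2K_2e^(-3t)

Coefficient matrix A = [[-1, -1], [6, -6]].
Characteristic polynomial det(A - λI) = λ^2 + 7λ + 12 = 0.
Eigenvalues λ = -4, -3.
For λ=-4: (A-λI) row 1 is [3, -1], so an eigenvector is (1, 3).
For λ=-3: (A-λI) row 1 is [2, -1], so an eigenvector is (1, 2).
General solution: K_1e^(-4t)(1,3) + K_2e^(-3t)(1,2).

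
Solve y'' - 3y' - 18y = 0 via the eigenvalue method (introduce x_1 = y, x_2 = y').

y(t) = K_1e^(-3t) + K_2e^(6t)

Let x_1 = y, x_2 = y'. Then x_1' = x_2 and x_2' = 18x_1 + 3x_2.
A = [[0,1],[18,3]]; det(A-λI) = λ^2 - 3λ - 18.
Eigenvalues λ = -3, 6 with eigenvectors (1,-3), (1,6).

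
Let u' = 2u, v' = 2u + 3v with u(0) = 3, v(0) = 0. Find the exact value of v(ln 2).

24

A = [[2,0],[2,3]]; eigenvalues λ = 3, 2.
Eigenvectors: (0,-1) for λ=3, (-1,2) for λ=2.
From the initial condition, c_1 = -6, c_2 = -3.
v(ln 2) = (-6)(2^3)(-1) + (-3)(2^2)(2) = 24.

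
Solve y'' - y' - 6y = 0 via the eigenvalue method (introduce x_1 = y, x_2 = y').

Let x_1 = y, x_2 = y'. Then x_1' = x_2 and x_2' = 6x_1 + x_2.
A = [[0,1],[6,1]]; det(A-λI) = λ^2 - λ - 6.
Eigenvalues λ = -2, 3 with eigenvectors (1,-2), (1,3).

y(t) = K_1e^(-2t) + K_2e^(3t)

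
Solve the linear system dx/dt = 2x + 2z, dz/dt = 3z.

Coefficient matrix A = [[2, 2], [0, 3]].
Characteristic polynomial det(A - λI) = λ^2 - 5λ + 6 = 0.
Eigenvalues λ = 2, 3.
For λ=2: (A-λI) row 1 is [0, 2], so an eigenvector is (-1, 0).
For λ=3: (A-λI) row 1 is [-1, 2], so an eigenvector is (2, 1).
General solution: K_1e^(2t)(-1,0) + K_2e^(3t)(2,1).

x(t) = -K_1e^(2t) + 2K_2e^(3t), z(t) = K_2e^(3t)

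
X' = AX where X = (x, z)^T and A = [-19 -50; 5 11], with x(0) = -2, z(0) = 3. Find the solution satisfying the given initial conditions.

Coefficient matrix A = [[-19, -50], [5, 11]].
Characteristic polynomial det(A - λI) = λ^2 + 8λ + 41 = 0.
Eigenvalues λ = -4 ± 5i (complex conjugate pair).
For λ=-4+5i: an eigenvector is (-3,1) - i(-1,0) = (-3 + i, 1).
A real fundamental pair from Re and Im of e^((-4+5i)t)v: X_1 = e^(-4t)(cos(5t)·(-3,1) + sin(5t)·(-1,0)), X_2 = e^(-4t)(sin(5t)·(-3,1) - cos(5t)·(-1,0)).
General solution: c_1X_1 + c_2X_2.
Applying x(0)=-2, z(0)=3 gives c_1=3, c_2=7.

x(t) = -24e^(-4t)sin(5t) - 2e^(-4t)cos(5t), z(t) = 7e^(-4t)sin(5t) + 3e^(-4t)cos(5t)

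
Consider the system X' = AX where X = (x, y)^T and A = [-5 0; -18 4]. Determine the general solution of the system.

Coefficient matrix A = [[-5, 0], [-18, 4]].
Characteristic polynomial det(A - λI) = λ^2 + λ - 20 = 0.
Eigenvalues λ = 4, -5.
For λ=4: (A-λI) row 1 is [-9, 0], so an eigenvector is (0, -1).
For λ=-5: (A-λI) row 2 is [-18, 9], so an eigenvector is (-1, -2).
General solution: c_1e^(4t)(0,-1) + c_2e^(-5t)(-1,-2).

x(t) = -c_2e^(-5t), y(t) = -c_1e^(4t) - 2c_2e^(-5t)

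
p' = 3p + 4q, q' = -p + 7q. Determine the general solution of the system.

p(t) = 2K_1e^(5t) + 2K_2te^(5t) + 3K_2e^(5t), q(t) = K_1e^(5t) + K_2te^(5t) + 2K_2e^(5t)

Coefficient matrix A = [[3, 4], [-1, 7]].
Characteristic polynomial det(A - λI) = λ^2 - 10λ + 25 = 0.
Single eigenvalue λ = 5 with algebraic multiplicity 2.
Eigenvector v = (2,1); generalized eigenvector w with (A-λI)w=v is (3,2).
General solution: e^(5t)[K_1·v + K_2·(t·v + w)].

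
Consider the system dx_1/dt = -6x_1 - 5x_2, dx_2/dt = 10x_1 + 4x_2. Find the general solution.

Coefficient matrix A = [[-6, -5], [10, 4]].
Characteristic polynomial det(A - λI) = λ^2 + 2λ + 26 = 0.
Eigenvalues λ = -1 ± 5i (complex conjugate pair).
For λ=-1+5i: an eigenvector is (0,-1) - i(1,-1) = (0 - i, -1 + i).
A real fundamental pair from Re and Im of e^((-1+5i)t)v: X_1 = e^(-t)(cos(5t)·(0,-1) + sin(5t)·(1,-1)), X_2 = e^(-t)(sin(5t)·(0,-1) - cos(5t)·(1,-1)).
General solution: K_1X_1 + K_2X_2.

x_1(t) = K_1e^(-t)sin(5t) - K_2e^(-t)cos(5t), x_2(t) = -K_1e^(-t)sin(5t) - K_1e^(-t)cos(5t) - K_2e^(-t)sin(5t) + K_2e^(-t)cos(5t)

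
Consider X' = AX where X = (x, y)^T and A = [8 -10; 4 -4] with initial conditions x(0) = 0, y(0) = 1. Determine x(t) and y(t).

Coefficient matrix A = [[8, -10], [4, -4]].
Characteristic polynomial det(A - λI) = λ^2 - 4λ + 8 = 0.
Eigenvalues λ = 2 ± 2i (complex conjugate pair).
For λ=2+2i: an eigenvector is (2,1) - i(1,1) = (2 - i, 1 - i).
A real fundamental pair from Re and Im of e^((2+2i)t)v: X_1 = e^(2t)(cos(2t)·(2,1) + sin(2t)·(1,1)), X_2 = e^(2t)(sin(2t)·(2,1) - cos(2t)·(1,1)).
General solution: c_1X_1 + c_2X_2.
Applying x(0)=0, y(0)=1 gives c_1=-1, c_2=-2.

x(t) = -5e^(2t)sin(2t), y(t) = -3e^(2t)sin(2t) + e^(2t)cos(2t)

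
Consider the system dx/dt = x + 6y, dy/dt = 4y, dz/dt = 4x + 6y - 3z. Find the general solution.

x(t) = 2c_2e^(4t) + c_3e^(t), y(t) = c_2e^(4t), z(t) = c_1e^(-3t) + 2c_2e^(4t) + c_3e^(t)

Coefficient matrix A = [[1, 6, 0], [0, 4, 0], [4, 6, -3]].
det(A - λI) = 0 gives eigenvalues λ = -3, 4, 1.
For λ=-3: eigenvector (0,0,1).
For λ=4: eigenvector (2,1,2).
For λ=1: eigenvector (1,0,1).
General solution: c_1e^(-3t)(0,0,1) + c_2e^(4t)(2,1,2) + c_3e^(t)(1,0,1).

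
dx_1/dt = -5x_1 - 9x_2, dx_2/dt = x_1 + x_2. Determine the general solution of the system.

x_1(t) = 3C_1e^(-2t) + 3C_2te^(-2t) - C_2e^(-2t), x_2(t) = -C_1e^(-2t) - C_2te^(-2t)

Coefficient matrix A = [[-5, -9], [1, 1]].
Characteristic polynomial det(A - λI) = λ^2 + 4λ + 4 = 0.
Single eigenvalue λ = -2 with algebraic multiplicity 2.
Eigenvector v = (3,-1); generalized eigenvector w with (A-λI)w=v is (-1,0).
General solution: e^(-2t)[C_1·v + C_2·(t·v + w)].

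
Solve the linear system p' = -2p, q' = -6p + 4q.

p(t) = -C_2e^(-2t), q(t) = C_1e^(4t) - C_2e^(-2t)

Coefficient matrix A = [[-2, 0], [-6, 4]].
Characteristic polynomial det(A - λI) = λ^2 - 2λ - 8 = 0.
Eigenvalues λ = 4, -2.
For λ=4: (A-λI) row 1 is [-6, 0], so an eigenvector is (0, 1).
For λ=-2: (A-λI) row 2 is [-6, 6], so an eigenvector is (-1, -1).
General solution: C_1e^(4t)(0,1) + C_2e^(-2t)(-1,-1).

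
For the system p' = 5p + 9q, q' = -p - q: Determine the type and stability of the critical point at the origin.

A = [[5,9],[-1,-1]]; det(A-λI) = λ^2 - 4λ + 4.
repeated λ = 2 with a single eigenvector.

unstable improper node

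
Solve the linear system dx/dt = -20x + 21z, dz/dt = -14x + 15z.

x(t) = 3K_1e^(-6t) + K_2e^(t), z(t) = 2K_1e^(-6t) + K_2e^(t)

Coefficient matrix A = [[-20, 21], [-14, 15]].
Characteristic polynomial det(A - λI) = λ^2 + 5λ - 6 = 0.
Eigenvalues λ = -6, 1.
For λ=-6: (A-λI) row 1 is [-14, 21], so an eigenvector is (3, 2).
For λ=1: (A-λI) row 1 is [-21, 21], so an eigenvector is (1, 1).
General solution: K_1e^(-6t)(3,2) + K_2e^(t)(1,1).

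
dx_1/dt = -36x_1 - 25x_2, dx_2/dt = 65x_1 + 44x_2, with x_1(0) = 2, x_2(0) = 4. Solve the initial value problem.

x_1(t) = -36e^(4t)sin(5t) + 2e^(4t)cos(5t), x_2(t) = 58e^(4t)sin(5t) + 4e^(4t)cos(5t)

Coefficient matrix A = [[-36, -25], [65, 44]].
Characteristic polynomial det(A - λI) = λ^2 - 8λ + 41 = 0.
Eigenvalues λ = 4 ± 5i (complex conjugate pair).
For λ=4+5i: an eigenvector is (-2,3) - i(1,-2) = (-2 - i, 3 + 2i).
A real fundamental pair from Re and Im of e^((4+5i)t)v: X_1 = e^(4t)(cos(5t)·(-2,3) + sin(5t)·(1,-2)), X_2 = e^(4t)(sin(5t)·(-2,3) - cos(5t)·(1,-2)).
General solution: c_1X_1 + c_2X_2.
Applying x_1(0)=2, x_2(0)=4 gives c_1=-8, c_2=14.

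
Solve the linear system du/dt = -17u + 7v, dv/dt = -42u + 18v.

u(t) = -C_1e^(4t) + C_2e^(-3t), v(t) = -3C_1e^(4t) + 2C_2e^(-3t)

Coefficient matrix A = [[-17, 7], [-42, 18]].
Characteristic polynomial det(A - λI) = λ^2 - λ - 12 = 0.
Eigenvalues λ = 4, -3.
For λ=4: (A-λI) row 1 is [-21, 7], so an eigenvector is (-1, -3).
For λ=-3: (A-λI) row 1 is [-14, 7], so an eigenvector is (1, 2).
General solution: C_1e^(4t)(-1,-3) + C_2e^(-3t)(1,2).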